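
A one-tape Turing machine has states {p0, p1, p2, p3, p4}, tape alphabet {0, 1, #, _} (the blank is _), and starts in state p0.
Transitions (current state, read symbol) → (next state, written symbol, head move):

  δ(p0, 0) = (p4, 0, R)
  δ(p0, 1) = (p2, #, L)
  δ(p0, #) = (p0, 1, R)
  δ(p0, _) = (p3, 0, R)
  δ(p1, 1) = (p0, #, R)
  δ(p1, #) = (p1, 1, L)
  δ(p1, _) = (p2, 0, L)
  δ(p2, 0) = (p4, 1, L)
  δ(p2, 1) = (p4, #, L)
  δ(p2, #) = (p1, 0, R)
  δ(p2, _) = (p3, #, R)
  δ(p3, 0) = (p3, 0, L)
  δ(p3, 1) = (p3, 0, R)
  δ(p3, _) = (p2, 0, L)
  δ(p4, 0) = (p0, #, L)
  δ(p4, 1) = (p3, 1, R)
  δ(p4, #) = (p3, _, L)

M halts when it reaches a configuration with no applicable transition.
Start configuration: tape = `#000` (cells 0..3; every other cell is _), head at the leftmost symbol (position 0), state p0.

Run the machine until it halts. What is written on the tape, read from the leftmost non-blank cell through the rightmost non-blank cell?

state=p0 head=0 tape=__[#]000   (p0,#)→(p0,1,R)
state=p0 head=1 tape=__1[0]00   (p0,0)→(p4,0,R)
state=p4 head=2 tape=__10[0]0   (p4,0)→(p0,#,L)
state=p0 head=1 tape=__1[0]#0   (p0,0)→(p4,0,R)
state=p4 head=2 tape=__10[#]0   (p4,#)→(p3,_,L)
state=p3 head=1 tape=__1[0]_0   (p3,0)→(p3,0,L)
state=p3 head=0 tape=__[1]0_0   (p3,1)→(p3,0,R)
state=p3 head=1 tape=__0[0]_0   (p3,0)→(p3,0,L)
state=p3 head=0 tape=__[0]0_0   (p3,0)→(p3,0,L)
state=p3 head=-1 tape=_[_]00_0   (p3,_)→(p2,0,L)
state=p2 head=-2 tape=[_]000_0   (p2,_)→(p3,#,R)
state=p3 head=-1 tape=#[0]00_0   (p3,0)→(p3,0,L)
state=p3 head=-2 tape=[#]000_0
The non-blank tape span at halt is #000_0.

#000_0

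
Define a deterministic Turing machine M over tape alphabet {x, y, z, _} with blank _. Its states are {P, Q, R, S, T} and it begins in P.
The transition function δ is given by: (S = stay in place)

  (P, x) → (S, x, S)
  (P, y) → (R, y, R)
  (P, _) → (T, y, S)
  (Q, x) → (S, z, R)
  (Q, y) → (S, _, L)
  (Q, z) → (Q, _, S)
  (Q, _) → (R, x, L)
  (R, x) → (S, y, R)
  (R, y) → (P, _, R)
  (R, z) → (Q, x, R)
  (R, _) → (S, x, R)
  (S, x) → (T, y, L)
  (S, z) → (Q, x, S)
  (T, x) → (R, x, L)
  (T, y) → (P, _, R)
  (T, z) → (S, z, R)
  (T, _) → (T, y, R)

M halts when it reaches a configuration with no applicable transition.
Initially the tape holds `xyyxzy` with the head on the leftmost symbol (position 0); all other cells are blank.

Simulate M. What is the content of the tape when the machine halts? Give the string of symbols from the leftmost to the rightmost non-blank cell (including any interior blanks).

state=P head=0 tape=_[x]yyxzy   (P,x)→(S,x,S)
state=S head=0 tape=_[x]yyxzy   (S,x)→(T,y,L)
state=T head=-1 tape=[_]yyyxzy   (T,_)→(T,y,R)
state=T head=0 tape=y[y]yyxzy   (T,y)→(P,_,R)
state=P head=1 tape=y_[y]yxzy   (P,y)→(R,y,R)
state=R head=2 tape=y_y[y]xzy   (R,y)→(P,_,R)
state=P head=3 tape=y_y_[x]zy   (P,x)→(S,x,S)
state=S head=3 tape=y_y_[x]zy   (S,x)→(T,y,L)
state=T head=2 tape=y_y[_]yzy   (T,_)→(T,y,R)
state=T head=3 tape=y_yy[y]zy   (T,y)→(P,_,R)
state=P head=4 tape=y_yy_[z]y
The non-blank tape span at halt is y_yy_zy.

y_yy_zy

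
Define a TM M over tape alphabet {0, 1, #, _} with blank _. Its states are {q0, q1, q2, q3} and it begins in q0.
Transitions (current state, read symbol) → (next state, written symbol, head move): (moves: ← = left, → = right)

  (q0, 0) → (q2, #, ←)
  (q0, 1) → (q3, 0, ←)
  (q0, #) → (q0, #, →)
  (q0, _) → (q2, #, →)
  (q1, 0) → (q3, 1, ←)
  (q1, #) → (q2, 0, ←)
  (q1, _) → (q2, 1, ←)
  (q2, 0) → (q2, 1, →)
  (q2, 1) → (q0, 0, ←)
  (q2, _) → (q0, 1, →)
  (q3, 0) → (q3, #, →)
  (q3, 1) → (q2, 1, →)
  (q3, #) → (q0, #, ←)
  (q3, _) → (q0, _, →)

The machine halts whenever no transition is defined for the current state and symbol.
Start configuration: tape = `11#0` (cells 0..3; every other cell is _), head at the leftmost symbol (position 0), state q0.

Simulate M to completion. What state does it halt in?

q2

q0 | __[1]1#0   read 1 → write 0, move ←, go to q3
q3 | _[_]01#0   read _ → write _, move →, go to q0
q0 | __[0]1#0   read 0 → write #, move ←, go to q2
q2 | _[_]#1#0   read _ → write 1, move →, go to q0
q0 | _1[#]1#0   read # → write #, move →, go to q0
q0 | _1#[1]#0   read 1 → write 0, move ←, go to q3
q3 | _1[#]0#0   read # → write #, move ←, go to q0
q0 | _[1]#0#0   read 1 → write 0, move ←, go to q3
q3 | [_]0#0#0   read _ → write _, move →, go to q0
q0 | _[0]#0#0   read 0 → write #, move ←, go to q2
q2 | [_]##0#0   read _ → write 1, move →, go to q0
q0 | 1[#]#0#0   read # → write #, move →, go to q0
q0 | 1#[#]0#0   read # → write #, move →, go to q0
q0 | 1##[0]#0   read 0 → write #, move ←, go to q2
q2 | 1#[#]##0
No transition is defined for (q2, #); M halts in state q2.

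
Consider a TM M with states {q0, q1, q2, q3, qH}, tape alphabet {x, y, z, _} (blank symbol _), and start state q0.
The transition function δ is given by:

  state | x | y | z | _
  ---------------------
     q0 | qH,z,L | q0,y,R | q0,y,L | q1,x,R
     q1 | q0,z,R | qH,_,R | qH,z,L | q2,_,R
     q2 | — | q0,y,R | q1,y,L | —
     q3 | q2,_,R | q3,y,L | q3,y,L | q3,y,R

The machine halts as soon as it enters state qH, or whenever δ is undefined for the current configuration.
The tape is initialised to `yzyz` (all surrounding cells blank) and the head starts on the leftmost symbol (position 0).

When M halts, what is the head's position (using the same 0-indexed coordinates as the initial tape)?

6

state=q0 head=0 tape=[y]zyz___   (q0,y)→(q0,y,R)
state=q0 head=1 tape=y[z]yz___   (q0,z)→(q0,y,L)
state=q0 head=0 tape=[y]yyz___   (q0,y)→(q0,y,R)
state=q0 head=1 tape=y[y]yz___   (q0,y)→(q0,y,R)
state=q0 head=2 tape=yy[y]z___   (q0,y)→(q0,y,R)
state=q0 head=3 tape=yyy[z]___   (q0,z)→(q0,y,L)
state=q0 head=2 tape=yy[y]y___   (q0,y)→(q0,y,R)
state=q0 head=3 tape=yyy[y]___   (q0,y)→(q0,y,R)
state=q0 head=4 tape=yyyy[_]__   (q0,_)→(q1,x,R)
state=q1 head=5 tape=yyyyx[_]_   (q1,_)→(q2,_,R)
state=q2 head=6 tape=yyyyx_[_]
At halt the head is at cell 6.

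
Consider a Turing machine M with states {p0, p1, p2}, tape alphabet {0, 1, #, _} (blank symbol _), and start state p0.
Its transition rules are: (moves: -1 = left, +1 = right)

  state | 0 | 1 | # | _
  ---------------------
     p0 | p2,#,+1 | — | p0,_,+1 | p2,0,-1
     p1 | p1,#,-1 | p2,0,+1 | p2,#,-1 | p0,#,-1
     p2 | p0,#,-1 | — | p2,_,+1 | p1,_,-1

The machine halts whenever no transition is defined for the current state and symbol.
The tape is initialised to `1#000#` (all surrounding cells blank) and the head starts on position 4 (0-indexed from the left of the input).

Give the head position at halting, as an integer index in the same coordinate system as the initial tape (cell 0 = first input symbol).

state=p0 head=4 tape=1#00[0]#_   (p0,0)→(p2,#,+1)
state=p2 head=5 tape=1#00#[#]_   (p2,#)→(p2,_,+1)
state=p2 head=6 tape=1#00#_[_]   (p2,_)→(p1,_,-1)
state=p1 head=5 tape=1#00#[_]_   (p1,_)→(p0,#,-1)
state=p0 head=4 tape=1#00[#]#_   (p0,#)→(p0,_,+1)
state=p0 head=5 tape=1#00_[#]_   (p0,#)→(p0,_,+1)
state=p0 head=6 tape=1#00__[_]   (p0,_)→(p2,0,-1)
state=p2 head=5 tape=1#00_[_]0   (p2,_)→(p1,_,-1)
state=p1 head=4 tape=1#00[_]_0   (p1,_)→(p0,#,-1)
state=p0 head=3 tape=1#0[0]#_0   (p0,0)→(p2,#,+1)
state=p2 head=4 tape=1#0#[#]_0   (p2,#)→(p2,_,+1)
state=p2 head=5 tape=1#0#_[_]0   (p2,_)→(p1,_,-1)
state=p1 head=4 tape=1#0#[_]_0   (p1,_)→(p0,#,-1)
state=p0 head=3 tape=1#0[#]#_0   (p0,#)→(p0,_,+1)
state=p0 head=4 tape=1#0_[#]_0   (p0,#)→(p0,_,+1)
state=p0 head=5 tape=1#0__[_]0   (p0,_)→(p2,0,-1)
state=p2 head=4 tape=1#0_[_]00   (p2,_)→(p1,_,-1)
state=p1 head=3 tape=1#0[_]_00   (p1,_)→(p0,#,-1)
state=p0 head=2 tape=1#[0]#_00   (p0,0)→(p2,#,+1)
state=p2 head=3 tape=1##[#]_00   (p2,#)→(p2,_,+1)
state=p2 head=4 tape=1##_[_]00   (p2,_)→(p1,_,-1)
state=p1 head=3 tape=1##[_]_00   (p1,_)→(p0,#,-1)
state=p0 head=2 tape=1#[#]#_00   (p0,#)→(p0,_,+1)
state=p0 head=3 tape=1#_[#]_00   (p0,#)→(p0,_,+1)
state=p0 head=4 tape=1#__[_]00   (p0,_)→(p2,0,-1)
state=p2 head=3 tape=1#_[_]000   (p2,_)→(p1,_,-1)
state=p1 head=2 tape=1#[_]_000   (p1,_)→(p0,#,-1)
state=p0 head=1 tape=1[#]#_000   (p0,#)→(p0,_,+1)
state=p0 head=2 tape=1_[#]_000   (p0,#)→(p0,_,+1)
state=p0 head=3 tape=1__[_]000   (p0,_)→(p2,0,-1)
state=p2 head=2 tape=1_[_]0000   (p2,_)→(p1,_,-1)
state=p1 head=1 tape=1[_]_0000   (p1,_)→(p0,#,-1)
state=p0 head=0 tape=[1]#_0000
At halt the head is at cell 0.

0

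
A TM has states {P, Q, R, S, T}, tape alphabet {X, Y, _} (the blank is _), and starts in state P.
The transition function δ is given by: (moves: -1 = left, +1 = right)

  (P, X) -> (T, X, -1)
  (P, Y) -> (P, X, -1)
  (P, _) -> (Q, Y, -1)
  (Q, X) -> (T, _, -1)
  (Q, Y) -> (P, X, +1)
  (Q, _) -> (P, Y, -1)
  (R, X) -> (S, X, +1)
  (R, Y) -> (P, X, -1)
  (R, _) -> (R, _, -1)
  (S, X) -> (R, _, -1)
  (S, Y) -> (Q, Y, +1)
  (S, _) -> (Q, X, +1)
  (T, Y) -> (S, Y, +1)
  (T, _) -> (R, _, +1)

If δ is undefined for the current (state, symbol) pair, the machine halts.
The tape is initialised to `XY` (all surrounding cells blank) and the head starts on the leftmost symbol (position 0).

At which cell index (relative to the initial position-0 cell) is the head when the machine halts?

P | _[X]Y__   read X → write X, move -1, go to T
T | [_]XY__   read _ → write _, move +1, go to R
R | _[X]Y__   read X → write X, move +1, go to S
S | _X[Y]__   read Y → write Y, move +1, go to Q
Q | _XY[_]_   read _ → write Y, move -1, go to P
P | _X[Y]Y_   read Y → write X, move -1, go to P
P | _[X]XY_   read X → write X, move -1, go to T
T | [_]XXY_   read _ → write _, move +1, go to R
R | _[X]XY_   read X → write X, move +1, go to S
S | _X[X]Y_   read X → write _, move -1, go to R
R | _[X]_Y_   read X → write X, move +1, go to S
S | _X[_]Y_   read _ → write X, move +1, go to Q
Q | _XX[Y]_   read Y → write X, move +1, go to P
P | _XXX[_]   read _ → write Y, move -1, go to Q
Q | _XX[X]Y   read X → write _, move -1, go to T
T | _X[X]_Y
At halt the head is at cell 1.

1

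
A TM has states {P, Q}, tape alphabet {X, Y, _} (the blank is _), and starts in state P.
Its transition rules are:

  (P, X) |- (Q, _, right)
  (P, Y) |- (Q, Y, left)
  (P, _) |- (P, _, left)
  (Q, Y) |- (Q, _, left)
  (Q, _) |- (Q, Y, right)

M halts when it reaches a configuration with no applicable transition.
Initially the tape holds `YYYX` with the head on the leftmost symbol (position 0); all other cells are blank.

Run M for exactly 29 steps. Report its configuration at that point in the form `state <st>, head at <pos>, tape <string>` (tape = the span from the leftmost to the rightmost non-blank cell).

state=P head=0 tape=____[Y]YYX   (P,Y)→(Q,Y,left)
state=Q head=-1 tape=___[_]YYYX   (Q,_)→(Q,Y,right)
state=Q head=0 tape=___Y[Y]YYX   (Q,Y)→(Q,_,left)
state=Q head=-1 tape=___[Y]_YYX   (Q,Y)→(Q,_,left)
state=Q head=-2 tape=__[_]__YYX   (Q,_)→(Q,Y,right)
state=Q head=-1 tape=__Y[_]_YYX   (Q,_)→(Q,Y,right)
state=Q head=0 tape=__YY[_]YYX   (Q,_)→(Q,Y,right)
state=Q head=1 tape=__YYY[Y]YX   (Q,Y)→(Q,_,left)
state=Q head=0 tape=__YY[Y]_YX   (Q,Y)→(Q,_,left)
state=Q head=-1 tape=__Y[Y]__YX   (Q,Y)→(Q,_,left)
state=Q head=-2 tape=__[Y]___YX   (Q,Y)→(Q,_,left)
state=Q head=-3 tape=_[_]____YX   (Q,_)→(Q,Y,right)
state=Q head=-2 tape=_Y[_]___YX   (Q,_)→(Q,Y,right)
state=Q head=-1 tape=_YY[_]__YX   (Q,_)→(Q,Y,right)
state=Q head=0 tape=_YYY[_]_YX   (Q,_)→(Q,Y,right)
state=Q head=1 tape=_YYYY[_]YX   (Q,_)→(Q,Y,right)
state=Q head=2 tape=_YYYYY[Y]X   (Q,Y)→(Q,_,left)
state=Q head=1 tape=_YYYY[Y]_X   (Q,Y)→(Q,_,left)
state=Q head=0 tape=_YYY[Y]__X   (Q,Y)→(Q,_,left)
state=Q head=-1 tape=_YY[Y]___X   (Q,Y)→(Q,_,left)
state=Q head=-2 tape=_Y[Y]____X   (Q,Y)→(Q,_,left)
state=Q head=-3 tape=_[Y]_____X   (Q,Y)→(Q,_,left)
state=Q head=-4 tape=[_]______X   (Q,_)→(Q,Y,right)
state=Q head=-3 tape=Y[_]_____X   (Q,_)→(Q,Y,right)
state=Q head=-2 tape=YY[_]____X   (Q,_)→(Q,Y,right)
state=Q head=-1 tape=YYY[_]___X   (Q,_)→(Q,Y,right)
state=Q head=0 tape=YYYY[_]__X   (Q,_)→(Q,Y,right)
state=Q head=1 tape=YYYYY[_]_X   (Q,_)→(Q,Y,right)
state=Q head=2 tape=YYYYYY[_]X   (Q,_)→(Q,Y,right)
state=Q head=3 tape=YYYYYYY[X]
After 29 steps: state Q, head at 3, tape YYYYYYYX.

state Q, head at 3, tape YYYYYYYX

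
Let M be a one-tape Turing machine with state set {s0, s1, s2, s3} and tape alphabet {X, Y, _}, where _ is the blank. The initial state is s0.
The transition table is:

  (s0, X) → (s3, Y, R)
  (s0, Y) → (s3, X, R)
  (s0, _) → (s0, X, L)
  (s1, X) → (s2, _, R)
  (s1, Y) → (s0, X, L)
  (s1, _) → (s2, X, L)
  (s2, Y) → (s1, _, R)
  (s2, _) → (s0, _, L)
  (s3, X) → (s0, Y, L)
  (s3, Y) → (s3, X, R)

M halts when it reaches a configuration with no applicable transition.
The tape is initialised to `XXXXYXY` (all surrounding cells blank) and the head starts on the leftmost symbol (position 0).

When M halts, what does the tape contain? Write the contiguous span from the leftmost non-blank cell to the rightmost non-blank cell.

XYYXYXX

s0 | [X]XXXYXY_   read X → write Y, move R, go to s3
s3 | Y[X]XXYXY_   read X → write Y, move L, go to s0
s0 | [Y]YXXYXY_   read Y → write X, move R, go to s3
s3 | X[Y]XXYXY_   read Y → write X, move R, go to s3
s3 | XX[X]XYXY_   read X → write Y, move L, go to s0
s0 | X[X]YXYXY_   read X → write Y, move R, go to s3
s3 | XY[Y]XYXY_   read Y → write X, move R, go to s3
s3 | XYX[X]YXY_   read X → write Y, move L, go to s0
s0 | XY[X]YYXY_   read X → write Y, move R, go to s3
s3 | XYY[Y]YXY_   read Y → write X, move R, go to s3
s3 | XYYX[Y]XY_   read Y → write X, move R, go to s3
s3 | XYYXX[X]Y_   read X → write Y, move L, go to s0
s0 | XYYX[X]YY_   read X → write Y, move R, go to s3
s3 | XYYXY[Y]Y_   read Y → write X, move R, go to s3
s3 | XYYXYX[Y]_   read Y → write X, move R, go to s3
s3 | XYYXYXX[_]
The non-blank tape span at halt is XYYXYXX.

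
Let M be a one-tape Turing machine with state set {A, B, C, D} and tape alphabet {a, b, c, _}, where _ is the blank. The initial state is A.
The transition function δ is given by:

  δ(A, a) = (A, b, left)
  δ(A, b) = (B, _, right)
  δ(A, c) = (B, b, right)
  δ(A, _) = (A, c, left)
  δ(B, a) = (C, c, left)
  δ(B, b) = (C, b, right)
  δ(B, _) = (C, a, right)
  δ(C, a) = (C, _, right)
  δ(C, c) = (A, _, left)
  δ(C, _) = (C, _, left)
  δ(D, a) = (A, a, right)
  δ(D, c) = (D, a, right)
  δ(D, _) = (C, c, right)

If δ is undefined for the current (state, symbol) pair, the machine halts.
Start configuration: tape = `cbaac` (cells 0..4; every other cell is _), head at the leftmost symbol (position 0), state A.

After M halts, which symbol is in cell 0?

b

A | [c]baac   read c → write b, move right, go to B
B | b[b]aac   read b → write b, move right, go to C
C | bb[a]ac   read a → write _, move right, go to C
C | bb_[a]c   read a → write _, move right, go to C
C | bb__[c]   read c → write _, move left, go to A
A | bb_[_]_   read _ → write c, move left, go to A
A | bb[_]c_   read _ → write c, move left, go to A
A | b[b]cc_   read b → write _, move right, go to B
B | b_[c]c_
Cell 0 holds b when M halts.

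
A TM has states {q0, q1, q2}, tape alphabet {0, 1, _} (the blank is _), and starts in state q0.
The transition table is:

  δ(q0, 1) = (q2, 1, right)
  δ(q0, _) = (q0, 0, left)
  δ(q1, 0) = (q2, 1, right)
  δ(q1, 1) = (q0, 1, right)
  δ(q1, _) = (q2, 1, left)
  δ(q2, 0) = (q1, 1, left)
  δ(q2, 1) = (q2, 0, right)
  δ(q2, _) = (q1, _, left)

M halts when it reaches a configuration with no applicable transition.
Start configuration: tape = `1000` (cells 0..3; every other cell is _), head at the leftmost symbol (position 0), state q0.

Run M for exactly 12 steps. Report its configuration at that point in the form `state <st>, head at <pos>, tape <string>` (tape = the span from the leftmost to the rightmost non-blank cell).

state=q0 head=0 tape=[1]000_   (q0,1)→(q2,1,right)
state=q2 head=1 tape=1[0]00_   (q2,0)→(q1,1,left)
state=q1 head=0 tape=[1]100_   (q1,1)→(q0,1,right)
state=q0 head=1 tape=1[1]00_   (q0,1)→(q2,1,right)
state=q2 head=2 tape=11[0]0_   (q2,0)→(q1,1,left)
state=q1 head=1 tape=1[1]10_   (q1,1)→(q0,1,right)
state=q0 head=2 tape=11[1]0_   (q0,1)→(q2,1,right)
state=q2 head=3 tape=111[0]_   (q2,0)→(q1,1,left)
state=q1 head=2 tape=11[1]1_   (q1,1)→(q0,1,right)
state=q0 head=3 tape=111[1]_   (q0,1)→(q2,1,right)
state=q2 head=4 tape=1111[_]   (q2,_)→(q1,_,left)
state=q1 head=3 tape=111[1]_   (q1,1)→(q0,1,right)
state=q0 head=4 tape=1111[_]
After 12 steps: state q0, head at 4, tape 1111.

state q0, head at 4, tape 1111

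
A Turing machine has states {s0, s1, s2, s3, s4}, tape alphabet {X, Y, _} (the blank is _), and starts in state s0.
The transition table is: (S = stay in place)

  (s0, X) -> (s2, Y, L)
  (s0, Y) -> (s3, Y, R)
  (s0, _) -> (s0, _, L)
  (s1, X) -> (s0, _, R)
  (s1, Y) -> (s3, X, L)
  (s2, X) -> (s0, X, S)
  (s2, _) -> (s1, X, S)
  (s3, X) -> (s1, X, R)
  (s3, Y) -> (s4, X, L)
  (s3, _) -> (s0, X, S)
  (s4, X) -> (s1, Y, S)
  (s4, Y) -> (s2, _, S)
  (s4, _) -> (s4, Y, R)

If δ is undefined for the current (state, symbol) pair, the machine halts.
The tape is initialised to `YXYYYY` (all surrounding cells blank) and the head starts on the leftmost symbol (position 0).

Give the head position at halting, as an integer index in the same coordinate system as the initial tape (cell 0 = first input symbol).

5

state=s0 head=0 tape=[Y]XYYYY_   (s0,Y)→(s3,Y,R)
state=s3 head=1 tape=Y[X]YYYY_   (s3,X)→(s1,X,R)
state=s1 head=2 tape=YX[Y]YYY_   (s1,Y)→(s3,X,L)
state=s3 head=1 tape=Y[X]XYYY_   (s3,X)→(s1,X,R)
state=s1 head=2 tape=YX[X]YYY_   (s1,X)→(s0,_,R)
state=s0 head=3 tape=YX_[Y]YY_   (s0,Y)→(s3,Y,R)
state=s3 head=4 tape=YX_Y[Y]Y_   (s3,Y)→(s4,X,L)
state=s4 head=3 tape=YX_[Y]XY_   (s4,Y)→(s2,_,S)
state=s2 head=3 tape=YX_[_]XY_   (s2,_)→(s1,X,S)
state=s1 head=3 tape=YX_[X]XY_   (s1,X)→(s0,_,R)
state=s0 head=4 tape=YX__[X]Y_   (s0,X)→(s2,Y,L)
state=s2 head=3 tape=YX_[_]YY_   (s2,_)→(s1,X,S)
state=s1 head=3 tape=YX_[X]YY_   (s1,X)→(s0,_,R)
state=s0 head=4 tape=YX__[Y]Y_   (s0,Y)→(s3,Y,R)
state=s3 head=5 tape=YX__Y[Y]_   (s3,Y)→(s4,X,L)
state=s4 head=4 tape=YX__[Y]X_   (s4,Y)→(s2,_,S)
state=s2 head=4 tape=YX__[_]X_   (s2,_)→(s1,X,S)
state=s1 head=4 tape=YX__[X]X_   (s1,X)→(s0,_,R)
state=s0 head=5 tape=YX___[X]_   (s0,X)→(s2,Y,L)
state=s2 head=4 tape=YX__[_]Y_   (s2,_)→(s1,X,S)
state=s1 head=4 tape=YX__[X]Y_   (s1,X)→(s0,_,R)
state=s0 head=5 tape=YX___[Y]_   (s0,Y)→(s3,Y,R)
state=s3 head=6 tape=YX___Y[_]   (s3,_)→(s0,X,S)
state=s0 head=6 tape=YX___Y[X]   (s0,X)→(s2,Y,L)
state=s2 head=5 tape=YX___[Y]Y
At halt the head is at cell 5.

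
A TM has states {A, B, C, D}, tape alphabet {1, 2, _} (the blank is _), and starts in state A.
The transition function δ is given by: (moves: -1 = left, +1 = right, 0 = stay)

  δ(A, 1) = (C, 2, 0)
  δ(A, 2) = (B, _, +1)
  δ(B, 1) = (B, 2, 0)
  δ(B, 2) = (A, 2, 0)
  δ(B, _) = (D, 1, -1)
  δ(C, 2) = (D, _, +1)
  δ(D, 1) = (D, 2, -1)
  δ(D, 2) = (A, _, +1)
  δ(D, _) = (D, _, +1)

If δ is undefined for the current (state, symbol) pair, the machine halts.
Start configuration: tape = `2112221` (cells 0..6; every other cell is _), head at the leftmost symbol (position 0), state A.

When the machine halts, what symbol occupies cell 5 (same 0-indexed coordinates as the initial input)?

_

state=A head=0 tape=[2]112221__   (A,2)→(B,_,+1)
state=B head=1 tape=_[1]12221__   (B,1)→(B,2,0)
state=B head=1 tape=_[2]12221__   (B,2)→(A,2,0)
state=A head=1 tape=_[2]12221__   (A,2)→(B,_,+1)
state=B head=2 tape=__[1]2221__   (B,1)→(B,2,0)
state=B head=2 tape=__[2]2221__   (B,2)→(A,2,0)
state=A head=2 tape=__[2]2221__   (A,2)→(B,_,+1)
state=B head=3 tape=___[2]221__   (B,2)→(A,2,0)
state=A head=3 tape=___[2]221__   (A,2)→(B,_,+1)
state=B head=4 tape=____[2]21__   (B,2)→(A,2,0)
state=A head=4 tape=____[2]21__   (A,2)→(B,_,+1)
state=B head=5 tape=_____[2]1__   (B,2)→(A,2,0)
state=A head=5 tape=_____[2]1__   (A,2)→(B,_,+1)
state=B head=6 tape=______[1]__   (B,1)→(B,2,0)
state=B head=6 tape=______[2]__   (B,2)→(A,2,0)
state=A head=6 tape=______[2]__   (A,2)→(B,_,+1)
state=B head=7 tape=_______[_]_   (B,_)→(D,1,-1)
state=D head=6 tape=______[_]1_   (D,_)→(D,_,+1)
state=D head=7 tape=_______[1]_   (D,1)→(D,2,-1)
state=D head=6 tape=______[_]2_   (D,_)→(D,_,+1)
state=D head=7 tape=_______[2]_   (D,2)→(A,_,+1)
state=A head=8 tape=________[_]
Cell 5 holds _ when M halts.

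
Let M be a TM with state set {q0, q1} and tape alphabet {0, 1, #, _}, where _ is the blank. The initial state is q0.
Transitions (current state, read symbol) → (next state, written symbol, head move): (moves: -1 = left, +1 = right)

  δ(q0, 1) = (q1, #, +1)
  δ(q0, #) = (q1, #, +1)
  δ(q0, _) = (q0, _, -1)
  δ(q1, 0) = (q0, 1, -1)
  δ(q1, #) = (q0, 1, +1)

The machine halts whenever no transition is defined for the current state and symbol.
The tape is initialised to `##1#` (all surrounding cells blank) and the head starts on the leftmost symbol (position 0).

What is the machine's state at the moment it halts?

q0 | [#]#1#_   read # → write #, move +1, go to q1
q1 | #[#]1#_   read # → write 1, move +1, go to q0
q0 | #1[1]#_   read 1 → write #, move +1, go to q1
q1 | #1#[#]_   read # → write 1, move +1, go to q0
q0 | #1#1[_]   read _ → write _, move -1, go to q0
q0 | #1#[1]_   read 1 → write #, move +1, go to q1
q1 | #1##[_]
No transition is defined for (q1, _); M halts in state q1.

q1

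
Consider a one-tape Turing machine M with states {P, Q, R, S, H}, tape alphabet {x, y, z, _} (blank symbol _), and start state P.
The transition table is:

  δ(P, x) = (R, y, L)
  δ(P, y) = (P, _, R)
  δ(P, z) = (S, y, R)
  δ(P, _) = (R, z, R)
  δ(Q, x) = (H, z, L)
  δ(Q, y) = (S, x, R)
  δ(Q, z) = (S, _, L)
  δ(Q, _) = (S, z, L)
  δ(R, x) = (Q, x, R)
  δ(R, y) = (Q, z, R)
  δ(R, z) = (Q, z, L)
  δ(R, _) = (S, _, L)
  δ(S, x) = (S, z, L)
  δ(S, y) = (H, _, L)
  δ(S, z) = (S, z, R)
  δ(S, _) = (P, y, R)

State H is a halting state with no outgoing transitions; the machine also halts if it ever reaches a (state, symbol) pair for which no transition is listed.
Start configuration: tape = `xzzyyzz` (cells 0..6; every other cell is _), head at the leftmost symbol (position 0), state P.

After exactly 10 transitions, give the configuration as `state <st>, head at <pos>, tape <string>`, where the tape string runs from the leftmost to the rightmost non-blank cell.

state H, head at 2, tape yzzyy_yzz

state=P head=0 tape=__[x]zzyyzz   (P,x)→(R,y,L)
state=R head=-1 tape=_[_]yzzyyzz   (R,_)→(S,_,L)
state=S head=-2 tape=[_]_yzzyyzz   (S,_)→(P,y,R)
state=P head=-1 tape=y[_]yzzyyzz   (P,_)→(R,z,R)
state=R head=0 tape=yz[y]zzyyzz   (R,y)→(Q,z,R)
state=Q head=1 tape=yzz[z]zyyzz   (Q,z)→(S,_,L)
state=S head=0 tape=yz[z]_zyyzz   (S,z)→(S,z,R)
state=S head=1 tape=yzz[_]zyyzz   (S,_)→(P,y,R)
state=P head=2 tape=yzzy[z]yyzz   (P,z)→(S,y,R)
state=S head=3 tape=yzzyy[y]yzz   (S,y)→(H,_,L)
state=H head=2 tape=yzzy[y]_yzz
After 10 steps: state H, head at 2, tape yzzyy_yzz.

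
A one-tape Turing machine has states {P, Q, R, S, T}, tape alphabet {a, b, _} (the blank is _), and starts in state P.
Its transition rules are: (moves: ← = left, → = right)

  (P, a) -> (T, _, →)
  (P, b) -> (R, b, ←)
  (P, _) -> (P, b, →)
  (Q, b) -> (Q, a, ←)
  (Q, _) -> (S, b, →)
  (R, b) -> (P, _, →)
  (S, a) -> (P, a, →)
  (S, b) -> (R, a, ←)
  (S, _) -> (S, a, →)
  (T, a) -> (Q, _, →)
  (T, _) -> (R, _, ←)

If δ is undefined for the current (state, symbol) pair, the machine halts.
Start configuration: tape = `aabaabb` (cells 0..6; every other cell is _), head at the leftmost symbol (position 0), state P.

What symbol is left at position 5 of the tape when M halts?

a

P | [a]abaabb   read a → write _, move →, go to T
T | _[a]baabb   read a → write _, move →, go to Q
Q | __[b]aabb   read b → write a, move ←, go to Q
Q | _[_]aaabb   read _ → write b, move →, go to S
S | _b[a]aabb   read a → write a, move →, go to P
P | _ba[a]abb   read a → write _, move →, go to T
T | _ba_[a]bb   read a → write _, move →, go to Q
Q | _ba__[b]b   read b → write a, move ←, go to Q
Q | _ba_[_]ab   read _ → write b, move →, go to S
S | _ba_b[a]b   read a → write a, move →, go to P
P | _ba_ba[b]   read b → write b, move ←, go to R
R | _ba_b[a]b
Cell 5 holds a when M halts.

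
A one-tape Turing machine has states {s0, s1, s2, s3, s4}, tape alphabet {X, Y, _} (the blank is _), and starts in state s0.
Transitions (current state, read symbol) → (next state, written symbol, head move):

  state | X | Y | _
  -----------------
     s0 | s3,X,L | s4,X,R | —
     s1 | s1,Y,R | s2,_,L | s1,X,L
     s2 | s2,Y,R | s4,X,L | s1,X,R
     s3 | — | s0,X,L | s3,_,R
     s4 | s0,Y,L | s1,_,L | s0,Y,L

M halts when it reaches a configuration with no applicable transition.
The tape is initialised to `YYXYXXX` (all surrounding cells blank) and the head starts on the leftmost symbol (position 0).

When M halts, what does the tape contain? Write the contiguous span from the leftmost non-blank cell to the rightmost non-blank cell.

YX__X_XXX

state=s0 head=0 tape=___[Y]YXYXXX   (s0,Y)→(s4,X,R)
state=s4 head=1 tape=___X[Y]XYXXX   (s4,Y)→(s1,_,L)
state=s1 head=0 tape=___[X]_XYXXX   (s1,X)→(s1,Y,R)
state=s1 head=1 tape=___Y[_]XYXXX   (s1,_)→(s1,X,L)
state=s1 head=0 tape=___[Y]XXYXXX   (s1,Y)→(s2,_,L)
state=s2 head=-1 tape=__[_]_XXYXXX   (s2,_)→(s1,X,R)
state=s1 head=0 tape=__X[_]XXYXXX   (s1,_)→(s1,X,L)
state=s1 head=-1 tape=__[X]XXXYXXX   (s1,X)→(s1,Y,R)
state=s1 head=0 tape=__Y[X]XXYXXX   (s1,X)→(s1,Y,R)
state=s1 head=1 tape=__YY[X]XYXXX   (s1,X)→(s1,Y,R)
state=s1 head=2 tape=__YYY[X]YXXX   (s1,X)→(s1,Y,R)
state=s1 head=3 tape=__YYYY[Y]XXX   (s1,Y)→(s2,_,L)
state=s2 head=2 tape=__YYY[Y]_XXX   (s2,Y)→(s4,X,L)
state=s4 head=1 tape=__YY[Y]X_XXX   (s4,Y)→(s1,_,L)
state=s1 head=0 tape=__Y[Y]_X_XXX   (s1,Y)→(s2,_,L)
state=s2 head=-1 tape=__[Y]__X_XXX   (s2,Y)→(s4,X,L)
state=s4 head=-2 tape=_[_]X__X_XXX   (s4,_)→(s0,Y,L)
state=s0 head=-3 tape=[_]YX__X_XXX
The non-blank tape span at halt is YX__X_XXX.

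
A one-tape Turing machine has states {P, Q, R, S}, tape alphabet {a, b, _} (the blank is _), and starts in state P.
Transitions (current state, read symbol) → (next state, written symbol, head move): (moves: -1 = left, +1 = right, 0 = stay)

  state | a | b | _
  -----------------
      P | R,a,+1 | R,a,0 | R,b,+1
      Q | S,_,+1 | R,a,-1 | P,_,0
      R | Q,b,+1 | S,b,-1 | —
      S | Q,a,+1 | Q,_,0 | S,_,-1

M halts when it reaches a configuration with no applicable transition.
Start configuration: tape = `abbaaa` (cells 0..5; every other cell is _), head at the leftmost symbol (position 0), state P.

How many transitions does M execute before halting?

14

state=P head=0 tape=[a]bbaaa__   (P,a)→(R,a,+1)
state=R head=1 tape=a[b]baaa__   (R,b)→(S,b,-1)
state=S head=0 tape=[a]bbaaa__   (S,a)→(Q,a,+1)
state=Q head=1 tape=a[b]baaa__   (Q,b)→(R,a,-1)
state=R head=0 tape=[a]abaaa__   (R,a)→(Q,b,+1)
state=Q head=1 tape=b[a]baaa__   (Q,a)→(S,_,+1)
state=S head=2 tape=b_[b]aaa__   (S,b)→(Q,_,0)
state=Q head=2 tape=b_[_]aaa__   (Q,_)→(P,_,0)
state=P head=2 tape=b_[_]aaa__   (P,_)→(R,b,+1)
state=R head=3 tape=b_b[a]aa__   (R,a)→(Q,b,+1)
state=Q head=4 tape=b_bb[a]a__   (Q,a)→(S,_,+1)
state=S head=5 tape=b_bb_[a]__   (S,a)→(Q,a,+1)
state=Q head=6 tape=b_bb_a[_]_   (Q,_)→(P,_,0)
state=P head=6 tape=b_bb_a[_]_   (P,_)→(R,b,+1)
state=R head=7 tape=b_bb_ab[_]
M halts after 14 transitions.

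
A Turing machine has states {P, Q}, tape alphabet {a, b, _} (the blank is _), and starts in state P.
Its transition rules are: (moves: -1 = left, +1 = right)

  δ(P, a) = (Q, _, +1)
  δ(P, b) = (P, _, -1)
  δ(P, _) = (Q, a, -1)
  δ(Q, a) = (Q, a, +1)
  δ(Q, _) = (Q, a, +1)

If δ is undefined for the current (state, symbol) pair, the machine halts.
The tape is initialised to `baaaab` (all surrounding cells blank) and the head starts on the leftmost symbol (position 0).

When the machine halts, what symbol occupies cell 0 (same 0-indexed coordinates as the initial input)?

a

P | __[b]aaaab   read b → write _, move -1, go to P
P | _[_]_aaaab   read _ → write a, move -1, go to Q
Q | [_]a_aaaab   read _ → write a, move +1, go to Q
Q | a[a]_aaaab   read a → write a, move +1, go to Q
Q | aa[_]aaaab   read _ → write a, move +1, go to Q
Q | aaa[a]aaab   read a → write a, move +1, go to Q
Q | aaaa[a]aab   read a → write a, move +1, go to Q
Q | aaaaa[a]ab   read a → write a, move +1, go to Q
Q | aaaaaa[a]b   read a → write a, move +1, go to Q
Q | aaaaaaa[b]
Cell 0 holds a when M halts.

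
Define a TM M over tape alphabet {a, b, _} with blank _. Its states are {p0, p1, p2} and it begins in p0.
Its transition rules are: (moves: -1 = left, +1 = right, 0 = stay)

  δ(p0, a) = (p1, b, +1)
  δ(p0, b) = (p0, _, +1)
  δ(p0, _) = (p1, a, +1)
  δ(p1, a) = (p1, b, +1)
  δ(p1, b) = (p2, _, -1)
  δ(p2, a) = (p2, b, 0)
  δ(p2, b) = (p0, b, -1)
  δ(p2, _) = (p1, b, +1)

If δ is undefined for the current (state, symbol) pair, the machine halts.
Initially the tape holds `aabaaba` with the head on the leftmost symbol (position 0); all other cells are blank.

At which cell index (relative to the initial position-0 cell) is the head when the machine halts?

7

state=p0 head=0 tape=[a]abaaba_   (p0,a)→(p1,b,+1)
state=p1 head=1 tape=b[a]baaba_   (p1,a)→(p1,b,+1)
state=p1 head=2 tape=bb[b]aaba_   (p1,b)→(p2,_,-1)
state=p2 head=1 tape=b[b]_aaba_   (p2,b)→(p0,b,-1)
state=p0 head=0 tape=[b]b_aaba_   (p0,b)→(p0,_,+1)
state=p0 head=1 tape=_[b]_aaba_   (p0,b)→(p0,_,+1)
state=p0 head=2 tape=__[_]aaba_   (p0,_)→(p1,a,+1)
state=p1 head=3 tape=__a[a]aba_   (p1,a)→(p1,b,+1)
state=p1 head=4 tape=__ab[a]ba_   (p1,a)→(p1,b,+1)
state=p1 head=5 tape=__abb[b]a_   (p1,b)→(p2,_,-1)
state=p2 head=4 tape=__ab[b]_a_   (p2,b)→(p0,b,-1)
state=p0 head=3 tape=__a[b]b_a_   (p0,b)→(p0,_,+1)
state=p0 head=4 tape=__a_[b]_a_   (p0,b)→(p0,_,+1)
state=p0 head=5 tape=__a__[_]a_   (p0,_)→(p1,a,+1)
state=p1 head=6 tape=__a__a[a]_   (p1,a)→(p1,b,+1)
state=p1 head=7 tape=__a__ab[_]
At halt the head is at cell 7.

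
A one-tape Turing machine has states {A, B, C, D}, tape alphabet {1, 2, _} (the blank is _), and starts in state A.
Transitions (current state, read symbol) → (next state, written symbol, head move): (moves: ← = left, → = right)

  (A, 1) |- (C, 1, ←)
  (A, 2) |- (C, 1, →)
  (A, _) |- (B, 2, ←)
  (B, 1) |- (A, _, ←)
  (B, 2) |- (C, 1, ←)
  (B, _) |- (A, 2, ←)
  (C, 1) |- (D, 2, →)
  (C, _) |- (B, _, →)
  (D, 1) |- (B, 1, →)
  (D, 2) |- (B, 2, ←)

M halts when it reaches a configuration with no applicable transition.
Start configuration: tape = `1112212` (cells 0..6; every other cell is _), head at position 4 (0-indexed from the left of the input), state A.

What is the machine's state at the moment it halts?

C

A | 1112[2]12_   read 2 → write 1, move →, go to C
C | 11121[1]2_   read 1 → write 2, move →, go to D
D | 111212[2]_   read 2 → write 2, move ←, go to B
B | 11121[2]2_   read 2 → write 1, move ←, go to C
C | 1112[1]12_   read 1 → write 2, move →, go to D
D | 11122[1]2_   read 1 → write 1, move →, go to B
B | 111221[2]_   read 2 → write 1, move ←, go to C
C | 11122[1]1_   read 1 → write 2, move →, go to D
D | 111222[1]_   read 1 → write 1, move →, go to B
B | 1112221[_]   read _ → write 2, move ←, go to A
A | 111222[1]2   read 1 → write 1, move ←, go to C
C | 11122[2]12
No transition is defined for (C, 2); M halts in state C.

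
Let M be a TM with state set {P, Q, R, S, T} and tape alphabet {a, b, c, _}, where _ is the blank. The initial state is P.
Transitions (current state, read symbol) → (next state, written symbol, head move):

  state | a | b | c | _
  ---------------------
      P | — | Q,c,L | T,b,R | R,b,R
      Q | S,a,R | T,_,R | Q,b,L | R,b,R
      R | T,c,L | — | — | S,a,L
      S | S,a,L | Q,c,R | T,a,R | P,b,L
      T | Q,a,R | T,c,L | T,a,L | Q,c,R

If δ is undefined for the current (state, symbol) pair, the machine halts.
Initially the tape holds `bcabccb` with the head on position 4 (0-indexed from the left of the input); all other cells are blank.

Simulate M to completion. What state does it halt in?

P

P | bcab[c]cb____   read c → write b, move R, go to T
T | bcabb[c]b____   read c → write a, move L, go to T
T | bcab[b]ab____   read b → write c, move L, go to T
T | bca[b]cab____   read b → write c, move L, go to T
T | bc[a]ccab____   read a → write a, move R, go to Q
Q | bca[c]cab____   read c → write b, move L, go to Q
Q | bc[a]bcab____   read a → write a, move R, go to S
S | bca[b]cab____   read b → write c, move R, go to Q
Q | bcac[c]ab____   read c → write b, move L, go to Q
Q | bca[c]bab____   read c → write b, move L, go to Q
Q | bc[a]bbab____   read a → write a, move R, go to S
S | bca[b]bab____   read b → write c, move R, go to Q
Q | bcac[b]ab____   read b → write _, move R, go to T
T | bcac_[a]b____   read a → write a, move R, go to Q
Q | bcac_a[b]____   read b → write _, move R, go to T
T | bcac_a_[_]___   read _ → write c, move R, go to Q
Q | bcac_a_c[_]__   read _ → write b, move R, go to R
R | bcac_a_cb[_]_   read _ → write a, move L, go to S
S | bcac_a_c[b]a_   read b → write c, move R, go to Q
Q | bcac_a_cc[a]_   read a → write a, move R, go to S
S | bcac_a_cca[_]   read _ → write b, move L, go to P
P | bcac_a_cc[a]b
No transition is defined for (P, a); M halts in state P.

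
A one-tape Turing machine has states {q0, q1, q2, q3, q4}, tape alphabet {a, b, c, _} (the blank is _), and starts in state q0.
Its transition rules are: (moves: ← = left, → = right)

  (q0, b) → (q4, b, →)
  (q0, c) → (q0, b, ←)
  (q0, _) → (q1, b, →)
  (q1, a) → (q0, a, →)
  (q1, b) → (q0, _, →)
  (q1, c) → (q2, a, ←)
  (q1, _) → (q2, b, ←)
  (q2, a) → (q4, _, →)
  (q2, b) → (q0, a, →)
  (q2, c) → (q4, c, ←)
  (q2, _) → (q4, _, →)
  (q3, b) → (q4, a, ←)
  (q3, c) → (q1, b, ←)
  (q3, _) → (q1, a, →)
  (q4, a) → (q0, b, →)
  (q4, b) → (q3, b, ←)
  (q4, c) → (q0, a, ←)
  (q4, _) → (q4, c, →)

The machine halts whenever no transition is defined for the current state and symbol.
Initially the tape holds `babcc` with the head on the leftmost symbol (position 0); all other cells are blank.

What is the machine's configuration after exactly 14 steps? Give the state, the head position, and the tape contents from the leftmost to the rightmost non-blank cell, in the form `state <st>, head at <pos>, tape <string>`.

state=q0 head=0 tape=_[b]abcc   (q0,b)→(q4,b,→)
state=q4 head=1 tape=_b[a]bcc   (q4,a)→(q0,b,→)
state=q0 head=2 tape=_bb[b]cc   (q0,b)→(q4,b,→)
state=q4 head=3 tape=_bbb[c]c   (q4,c)→(q0,a,←)
state=q0 head=2 tape=_bb[b]ac   (q0,b)→(q4,b,→)
state=q4 head=3 tape=_bbb[a]c   (q4,a)→(q0,b,→)
state=q0 head=4 tape=_bbbb[c]   (q0,c)→(q0,b,←)
state=q0 head=3 tape=_bbb[b]b   (q0,b)→(q4,b,→)
state=q4 head=4 tape=_bbbb[b]   (q4,b)→(q3,b,←)
state=q3 head=3 tape=_bbb[b]b   (q3,b)→(q4,a,←)
state=q4 head=2 tape=_bb[b]ab   (q4,b)→(q3,b,←)
state=q3 head=1 tape=_b[b]bab   (q3,b)→(q4,a,←)
state=q4 head=0 tape=_[b]abab   (q4,b)→(q3,b,←)
state=q3 head=-1 tape=[_]babab   (q3,_)→(q1,a,→)
state=q1 head=0 tape=a[b]abab
After 14 steps: state q1, head at 0, tape ababab.

state q1, head at 0, tape ababab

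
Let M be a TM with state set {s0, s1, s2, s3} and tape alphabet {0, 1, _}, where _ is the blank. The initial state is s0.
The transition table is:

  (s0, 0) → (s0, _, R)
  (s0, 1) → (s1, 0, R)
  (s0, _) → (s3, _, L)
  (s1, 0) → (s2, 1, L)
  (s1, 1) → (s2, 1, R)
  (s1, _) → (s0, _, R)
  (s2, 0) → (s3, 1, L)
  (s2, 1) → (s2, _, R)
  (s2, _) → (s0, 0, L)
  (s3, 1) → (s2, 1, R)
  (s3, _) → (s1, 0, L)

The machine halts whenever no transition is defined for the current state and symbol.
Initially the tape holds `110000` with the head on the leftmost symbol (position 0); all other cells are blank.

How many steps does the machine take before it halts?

28

s0 | [1]10000_   read 1 → write 0, move R, go to s1
s1 | 0[1]0000_   read 1 → write 1, move R, go to s2
s2 | 01[0]000_   read 0 → write 1, move L, go to s3
s3 | 0[1]1000_   read 1 → write 1, move R, go to s2
s2 | 01[1]000_   read 1 → write _, move R, go to s2
s2 | 01_[0]00_   read 0 → write 1, move L, go to s3
s3 | 01[_]100_   read _ → write 0, move L, go to s1
s1 | 0[1]0100_   read 1 → write 1, move R, go to s2
s2 | 01[0]100_   read 0 → write 1, move L, go to s3
s3 | 0[1]1100_   read 1 → write 1, move R, go to s2
s2 | 01[1]100_   read 1 → write _, move R, go to s2
s2 | 01_[1]00_   read 1 → write _, move R, go to s2
s2 | 01__[0]0_   read 0 → write 1, move L, go to s3
s3 | 01_[_]10_   read _ → write 0, move L, go to s1
s1 | 01[_]010_   read _ → write _, move R, go to s0
s0 | 01_[0]10_   read 0 → write _, move R, go to s0
s0 | 01__[1]0_   read 1 → write 0, move R, go to s1
s1 | 01__0[0]_   read 0 → write 1, move L, go to s2
s2 | 01__[0]1_   read 0 → write 1, move L, go to s3
s3 | 01_[_]11_   read _ → write 0, move L, go to s1
s1 | 01[_]011_   read _ → write _, move R, go to s0
s0 | 01_[0]11_   read 0 → write _, move R, go to s0
s0 | 01__[1]1_   read 1 → write 0, move R, go to s1
s1 | 01__0[1]_   read 1 → write 1, move R, go to s2
s2 | 01__01[_]   read _ → write 0, move L, go to s0
s0 | 01__0[1]0   read 1 → write 0, move R, go to s1
s1 | 01__00[0]   read 0 → write 1, move L, go to s2
s2 | 01__0[0]1   read 0 → write 1, move L, go to s3
s3 | 01__[0]11
M halts after 28 transitions.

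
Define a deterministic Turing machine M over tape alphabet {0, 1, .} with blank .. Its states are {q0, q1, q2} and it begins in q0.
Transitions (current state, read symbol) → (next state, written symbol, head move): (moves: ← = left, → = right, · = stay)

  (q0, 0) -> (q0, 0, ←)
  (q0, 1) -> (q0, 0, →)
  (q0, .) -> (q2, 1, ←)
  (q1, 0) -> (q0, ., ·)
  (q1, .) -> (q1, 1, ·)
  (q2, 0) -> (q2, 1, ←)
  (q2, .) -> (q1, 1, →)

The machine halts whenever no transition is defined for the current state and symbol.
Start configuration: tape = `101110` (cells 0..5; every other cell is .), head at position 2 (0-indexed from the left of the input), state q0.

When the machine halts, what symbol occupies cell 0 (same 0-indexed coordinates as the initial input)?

q0 | ..10[1]110   read 1 → write 0, move →, go to q0
q0 | ..100[1]10   read 1 → write 0, move →, go to q0
q0 | ..1000[1]0   read 1 → write 0, move →, go to q0
q0 | ..10000[0]   read 0 → write 0, move ←, go to q0
q0 | ..1000[0]0   read 0 → write 0, move ←, go to q0
q0 | ..100[0]00   read 0 → write 0, move ←, go to q0
q0 | ..10[0]000   read 0 → write 0, move ←, go to q0
q0 | ..1[0]0000   read 0 → write 0, move ←, go to q0
q0 | ..[1]00000   read 1 → write 0, move →, go to q0
q0 | ..0[0]0000   read 0 → write 0, move ←, go to q0
q0 | ..[0]00000   read 0 → write 0, move ←, go to q0
q0 | .[.]000000   read . → write 1, move ←, go to q2
q2 | [.]1000000   read . → write 1, move →, go to q1
q1 | 1[1]000000
Cell 0 holds 0 when M halts.

0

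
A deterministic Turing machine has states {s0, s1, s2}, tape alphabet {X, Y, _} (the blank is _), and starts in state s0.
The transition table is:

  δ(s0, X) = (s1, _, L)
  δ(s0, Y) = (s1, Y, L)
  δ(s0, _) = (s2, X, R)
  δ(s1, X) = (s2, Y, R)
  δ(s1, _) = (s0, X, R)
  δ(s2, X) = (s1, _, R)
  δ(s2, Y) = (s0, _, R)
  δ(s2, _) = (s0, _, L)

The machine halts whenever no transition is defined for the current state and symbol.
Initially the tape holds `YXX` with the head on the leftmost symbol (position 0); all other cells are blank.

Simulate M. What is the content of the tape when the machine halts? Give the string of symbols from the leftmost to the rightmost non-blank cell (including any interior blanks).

YXXYY

state=s0 head=0 tape=_[Y]XX___   (s0,Y)→(s1,Y,L)
state=s1 head=-1 tape=[_]YXX___   (s1,_)→(s0,X,R)
state=s0 head=0 tape=X[Y]XX___   (s0,Y)→(s1,Y,L)
state=s1 head=-1 tape=[X]YXX___   (s1,X)→(s2,Y,R)
state=s2 head=0 tape=Y[Y]XX___   (s2,Y)→(s0,_,R)
state=s0 head=1 tape=Y_[X]X___   (s0,X)→(s1,_,L)
state=s1 head=0 tape=Y[_]_X___   (s1,_)→(s0,X,R)
state=s0 head=1 tape=YX[_]X___   (s0,_)→(s2,X,R)
state=s2 head=2 tape=YXX[X]___   (s2,X)→(s1,_,R)
state=s1 head=3 tape=YXX_[_]__   (s1,_)→(s0,X,R)
state=s0 head=4 tape=YXX_X[_]_   (s0,_)→(s2,X,R)
state=s2 head=5 tape=YXX_XX[_]   (s2,_)→(s0,_,L)
state=s0 head=4 tape=YXX_X[X]_   (s0,X)→(s1,_,L)
state=s1 head=3 tape=YXX_[X]__   (s1,X)→(s2,Y,R)
state=s2 head=4 tape=YXX_Y[_]_   (s2,_)→(s0,_,L)
state=s0 head=3 tape=YXX_[Y]__   (s0,Y)→(s1,Y,L)
state=s1 head=2 tape=YXX[_]Y__   (s1,_)→(s0,X,R)
state=s0 head=3 tape=YXXX[Y]__   (s0,Y)→(s1,Y,L)
state=s1 head=2 tape=YXX[X]Y__   (s1,X)→(s2,Y,R)
state=s2 head=3 tape=YXXY[Y]__   (s2,Y)→(s0,_,R)
state=s0 head=4 tape=YXXY_[_]_   (s0,_)→(s2,X,R)
state=s2 head=5 tape=YXXY_X[_]   (s2,_)→(s0,_,L)
state=s0 head=4 tape=YXXY_[X]_   (s0,X)→(s1,_,L)
state=s1 head=3 tape=YXXY[_]__   (s1,_)→(s0,X,R)
state=s0 head=4 tape=YXXYX[_]_   (s0,_)→(s2,X,R)
state=s2 head=5 tape=YXXYXX[_]   (s2,_)→(s0,_,L)
state=s0 head=4 tape=YXXYX[X]_   (s0,X)→(s1,_,L)
state=s1 head=3 tape=YXXY[X]__   (s1,X)→(s2,Y,R)
state=s2 head=4 tape=YXXYY[_]_   (s2,_)→(s0,_,L)
state=s0 head=3 tape=YXXY[Y]__   (s0,Y)→(s1,Y,L)
state=s1 head=2 tape=YXX[Y]Y__
The non-blank tape span at halt is YXXYY.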